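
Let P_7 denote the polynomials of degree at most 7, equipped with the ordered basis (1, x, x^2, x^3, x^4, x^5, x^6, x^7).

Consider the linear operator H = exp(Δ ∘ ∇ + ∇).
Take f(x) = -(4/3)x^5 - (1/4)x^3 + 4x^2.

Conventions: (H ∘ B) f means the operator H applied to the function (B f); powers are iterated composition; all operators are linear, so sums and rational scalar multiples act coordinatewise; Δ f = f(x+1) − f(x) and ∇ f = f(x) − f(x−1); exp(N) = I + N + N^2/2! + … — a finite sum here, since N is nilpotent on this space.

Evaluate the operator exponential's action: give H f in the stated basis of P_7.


the image equals g(x) = -(4/3)x^5 - (20/3)x^4 - (323/12)x^3 - (761/12)x^2 - (187/2)x - 751/12

order-1 term: -(20/3)x^4 - (40/3)x^3 - (169/12)x^2 + (7/12)x + 29/12
order-2 term: -(40/3)x^3 - 40x^2 - (569/12)x - 67/4
order-3 term: -(40/3)x^2 - 40x - 403/12
order-4 term: -(20/3)x - 40/3
order-5 term: -4/3
the series for exp(Δ ∘ ∇ + ∇) f terminates at order 5
exp(Δ ∘ ∇ + ∇) f = -(4/3)x^5 - (20/3)x^4 - (323/12)x^3 - (761/12)x^2 - (187/2)x - 751/12


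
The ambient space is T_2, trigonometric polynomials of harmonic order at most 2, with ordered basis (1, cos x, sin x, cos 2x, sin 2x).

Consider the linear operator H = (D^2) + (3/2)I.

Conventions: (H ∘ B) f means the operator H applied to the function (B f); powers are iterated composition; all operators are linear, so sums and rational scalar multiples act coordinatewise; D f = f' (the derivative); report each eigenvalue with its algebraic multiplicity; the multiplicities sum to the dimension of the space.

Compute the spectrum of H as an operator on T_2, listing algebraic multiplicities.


λ = -5/2 (multiplicity 2), λ = 1/2 (multiplicity 2), λ = 3/2 (multiplicity 1)

image of 1: 3/2
image of cos x: (1/2)cos x
image of sin x: (1/2)sin x
image of cos 2x: -(5/2)cos 2x
image of sin 2x: -(5/2)sin 2x
the matrix is diagonal; its diagonal is (3/2, 1/2, 1/2, -5/2, -5/2)
for a triangular matrix the eigenvalues are the diagonal entries, with algebraic multiplicity their repetition count


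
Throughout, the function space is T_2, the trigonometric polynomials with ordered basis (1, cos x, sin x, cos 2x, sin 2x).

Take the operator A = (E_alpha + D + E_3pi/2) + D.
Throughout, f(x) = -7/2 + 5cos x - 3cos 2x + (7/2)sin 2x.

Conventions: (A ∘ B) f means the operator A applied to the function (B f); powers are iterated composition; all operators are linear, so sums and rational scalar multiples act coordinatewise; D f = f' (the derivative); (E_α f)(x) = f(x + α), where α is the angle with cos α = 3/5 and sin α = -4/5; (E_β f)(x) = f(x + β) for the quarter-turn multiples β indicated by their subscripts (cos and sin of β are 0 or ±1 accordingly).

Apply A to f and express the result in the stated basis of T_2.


the result is g(x) = -7 + 3cos x - sin x + (362/25)cos 2x + (116/25)sin 2x

E_alpha f = -7/2 + 3cos x + 4sin x - (63/25)cos 2x - (193/50)sin 2x
D f = -5sin x + 7cos 2x + 6sin 2x
E_3pi/2 f = -7/2 + 5sin x + 3cos 2x - (7/2)sin 2x
(E_alpha + D + E_3pi/2) f = -7 + 3cos x + 4sin x + (187/25)cos 2x - (34/25)sin 2x
D f = -5sin x + 7cos 2x + 6sin 2x
((E_alpha + D + E_3pi/2) + D) f = -7 + 3cos x - sin x + (362/25)cos 2x + (116/25)sin 2x


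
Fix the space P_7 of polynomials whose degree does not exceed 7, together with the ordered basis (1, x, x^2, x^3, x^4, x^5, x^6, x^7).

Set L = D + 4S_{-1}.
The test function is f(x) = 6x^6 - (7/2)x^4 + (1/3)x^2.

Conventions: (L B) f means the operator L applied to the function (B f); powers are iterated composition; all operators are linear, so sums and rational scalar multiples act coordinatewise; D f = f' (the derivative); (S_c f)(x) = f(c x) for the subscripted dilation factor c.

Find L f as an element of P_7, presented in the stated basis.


D f = 36x^5 - 14x^3 + (2/3)x
S_{-1} f = 6x^6 - (7/2)x^4 + (1/3)x^2
(4S_{-1}) f = 24x^6 - 14x^4 + (4/3)x^2
(D + 4S_{-1}) f = 24x^6 + 36x^5 - 14x^4 - 14x^3 + (4/3)x^2 + (2/3)x

the image equals g(x) = 24x^6 + 36x^5 - 14x^4 - 14x^3 + (4/3)x^2 + (2/3)x


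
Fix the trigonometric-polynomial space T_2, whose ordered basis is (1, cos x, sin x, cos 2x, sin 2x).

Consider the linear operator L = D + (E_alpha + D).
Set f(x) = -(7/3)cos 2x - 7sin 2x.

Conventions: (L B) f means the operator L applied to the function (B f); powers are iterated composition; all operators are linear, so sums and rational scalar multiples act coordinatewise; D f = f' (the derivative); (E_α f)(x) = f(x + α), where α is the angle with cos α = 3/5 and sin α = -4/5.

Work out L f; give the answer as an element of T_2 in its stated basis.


D f = -14cos 2x + (14/3)sin 2x
E_alpha f = (553/75)cos 2x - (7/25)sin 2x
D f = -14cos 2x + (14/3)sin 2x
(E_alpha + D) f = -(497/75)cos 2x + (329/75)sin 2x
(D + (E_alpha + D)) f = -(1547/75)cos 2x + (679/75)sin 2x

g(x) = -(1547/75)cos 2x + (679/75)sin 2x


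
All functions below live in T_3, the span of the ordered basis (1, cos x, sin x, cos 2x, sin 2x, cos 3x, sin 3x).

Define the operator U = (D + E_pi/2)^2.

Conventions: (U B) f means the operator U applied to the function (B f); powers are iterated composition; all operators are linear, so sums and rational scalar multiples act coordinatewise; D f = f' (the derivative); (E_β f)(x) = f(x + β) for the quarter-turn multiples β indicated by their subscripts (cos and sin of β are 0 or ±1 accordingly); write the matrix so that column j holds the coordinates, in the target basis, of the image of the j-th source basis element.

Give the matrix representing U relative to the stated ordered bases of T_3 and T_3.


image of 1: 1
image of cos x: -4cos x
image of sin x: -4sin x
image of cos 2x: -3cos 2x + 4sin 2x
image of sin 2x: -4cos 2x - 3sin 2x
image of cos 3x: -4cos 3x
image of sin 3x: -4sin 3x
each image's coordinates form column j of the matrix

the matrix is [[1, 0, 0, 0, 0, 0, 0]; [0, -4, 0, 0, 0, 0, 0]; [0, 0, -4, 0, 0, 0, 0]; [0, 0, 0, -3, -4, 0, 0]; [0, 0, 0, 4, -3, 0, 0]; [0, 0, 0, 0, 0, -4, 0]; [0, 0, 0, 0, 0, 0, -4]] (rows listed top to bottom)


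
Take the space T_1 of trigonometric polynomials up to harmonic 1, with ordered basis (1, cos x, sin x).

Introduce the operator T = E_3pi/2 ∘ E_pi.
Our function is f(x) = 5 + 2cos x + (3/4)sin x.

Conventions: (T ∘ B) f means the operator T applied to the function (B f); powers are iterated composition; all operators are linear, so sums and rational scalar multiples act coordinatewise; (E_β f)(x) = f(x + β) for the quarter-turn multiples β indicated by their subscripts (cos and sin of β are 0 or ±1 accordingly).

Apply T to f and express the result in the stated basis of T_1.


the result is g(x) = 5 + (3/4)cos x - 2sin x

E_pi f = 5 - 2cos x - (3/4)sin x
E_3pi/2 E_pi f = 5 + (3/4)cos x - 2sin x


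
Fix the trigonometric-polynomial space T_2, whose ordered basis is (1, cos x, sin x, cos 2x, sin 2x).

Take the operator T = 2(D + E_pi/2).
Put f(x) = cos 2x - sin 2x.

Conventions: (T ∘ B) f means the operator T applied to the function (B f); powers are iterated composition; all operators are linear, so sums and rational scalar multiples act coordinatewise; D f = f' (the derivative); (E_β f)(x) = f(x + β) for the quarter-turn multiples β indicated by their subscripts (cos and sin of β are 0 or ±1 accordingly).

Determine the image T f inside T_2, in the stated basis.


D f = -2cos 2x - 2sin 2x
E_pi/2 f = -cos 2x + sin 2x
(D + E_pi/2) f = -3cos 2x - sin 2x
(2(D + E_pi/2)) f = -6cos 2x - 2sin 2x

the image equals g(x) = -6cos 2x - 2sin 2x


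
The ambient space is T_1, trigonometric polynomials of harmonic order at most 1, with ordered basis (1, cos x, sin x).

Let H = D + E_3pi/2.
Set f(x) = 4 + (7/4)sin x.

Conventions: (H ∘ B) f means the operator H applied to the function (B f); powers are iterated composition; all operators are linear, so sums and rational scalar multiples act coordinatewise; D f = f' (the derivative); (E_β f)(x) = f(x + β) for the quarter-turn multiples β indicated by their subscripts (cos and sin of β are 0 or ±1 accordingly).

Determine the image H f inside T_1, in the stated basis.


D f = (7/4)cos x
E_3pi/2 f = 4 - (7/4)cos x
(D + E_3pi/2) f = 4

the result is g(x) = 4


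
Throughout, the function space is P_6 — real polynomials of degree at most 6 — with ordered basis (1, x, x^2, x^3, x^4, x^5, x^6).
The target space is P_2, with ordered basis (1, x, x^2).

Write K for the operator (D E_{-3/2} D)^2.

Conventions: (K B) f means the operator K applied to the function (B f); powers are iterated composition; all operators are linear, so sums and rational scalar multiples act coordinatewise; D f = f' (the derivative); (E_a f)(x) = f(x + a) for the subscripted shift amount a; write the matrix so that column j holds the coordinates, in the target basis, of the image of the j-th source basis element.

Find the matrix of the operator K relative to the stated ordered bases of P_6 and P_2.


image of 1: 0
image of x: 0
image of x^2: 0
image of x^3: 0
image of x^4: 24
image of x^5: 120x - 360
image of x^6: 360x^2 - 2160x + 3240
each image's coordinates form column j of the matrix

the matrix is [[0, 0, 0, 0, 24, -360, 3240]; [0, 0, 0, 0, 0, 120, -2160]; [0, 0, 0, 0, 0, 0, 360]] (rows listed top to bottom)


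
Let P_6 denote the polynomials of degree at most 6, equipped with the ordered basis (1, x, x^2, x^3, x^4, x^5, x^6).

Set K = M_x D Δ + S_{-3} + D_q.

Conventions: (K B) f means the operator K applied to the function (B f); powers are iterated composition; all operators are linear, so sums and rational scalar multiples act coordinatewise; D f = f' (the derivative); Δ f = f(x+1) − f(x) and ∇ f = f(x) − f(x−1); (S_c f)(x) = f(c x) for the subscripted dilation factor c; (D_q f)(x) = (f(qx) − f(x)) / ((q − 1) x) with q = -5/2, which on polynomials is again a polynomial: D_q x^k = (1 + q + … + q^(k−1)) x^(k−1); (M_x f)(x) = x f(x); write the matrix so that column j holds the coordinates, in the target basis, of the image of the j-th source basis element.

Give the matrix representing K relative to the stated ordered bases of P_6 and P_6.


the matrix is [[1, 1, 0, 0, 0, 0, 0]; [0, -3, 1/2, 3, 4, 5, 6]; [0, 0, 9, 43/4, 12, 20, 30]; [0, 0, 0, -27, 9/8, 30, 60]; [0, 0, 0, 0, 81, 771/16, 60]; [0, 0, 0, 0, 0, -243, -1263/32]; [0, 0, 0, 0, 0, 0, 729]] (rows listed top to bottom)

image of 1: 1
image of x: -3x + 1
image of x^2: 9x^2 + (1/2)x
image of x^3: -27x^3 + (43/4)x^2 + 3x
image of x^4: 81x^4 + (9/8)x^3 + 12x^2 + 4x
image of x^5: -243x^5 + (771/16)x^4 + 30x^3 + 20x^2 + 5x
image of x^6: 729x^6 - (1263/32)x^5 + 60x^4 + 60x^3 + 30x^2 + 6x
each image's coordinates form column j of the matrix


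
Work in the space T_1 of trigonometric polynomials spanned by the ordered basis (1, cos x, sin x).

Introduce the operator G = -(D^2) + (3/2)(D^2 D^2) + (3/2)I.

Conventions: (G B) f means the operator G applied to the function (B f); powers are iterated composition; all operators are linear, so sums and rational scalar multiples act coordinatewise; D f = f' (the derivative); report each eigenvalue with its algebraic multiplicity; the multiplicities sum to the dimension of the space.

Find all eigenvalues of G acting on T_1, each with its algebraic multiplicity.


image of 1: 3/2
image of cos x: 4cos x
image of sin x: 4sin x
the matrix is diagonal; its diagonal is (3/2, 4, 4)
for a triangular matrix the eigenvalues are the diagonal entries, with algebraic multiplicity their repetition count

λ = 3/2 (multiplicity 1), λ = 4 (multiplicity 2)


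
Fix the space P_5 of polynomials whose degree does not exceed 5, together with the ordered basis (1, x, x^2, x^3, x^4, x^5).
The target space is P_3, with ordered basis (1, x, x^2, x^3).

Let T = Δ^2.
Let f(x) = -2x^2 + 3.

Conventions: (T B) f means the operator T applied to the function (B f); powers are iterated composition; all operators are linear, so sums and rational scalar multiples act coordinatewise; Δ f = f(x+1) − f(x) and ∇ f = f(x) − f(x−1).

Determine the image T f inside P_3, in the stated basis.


Δ f = -4x - 2
Δ Δ f = -4

the result is g(x) = -4


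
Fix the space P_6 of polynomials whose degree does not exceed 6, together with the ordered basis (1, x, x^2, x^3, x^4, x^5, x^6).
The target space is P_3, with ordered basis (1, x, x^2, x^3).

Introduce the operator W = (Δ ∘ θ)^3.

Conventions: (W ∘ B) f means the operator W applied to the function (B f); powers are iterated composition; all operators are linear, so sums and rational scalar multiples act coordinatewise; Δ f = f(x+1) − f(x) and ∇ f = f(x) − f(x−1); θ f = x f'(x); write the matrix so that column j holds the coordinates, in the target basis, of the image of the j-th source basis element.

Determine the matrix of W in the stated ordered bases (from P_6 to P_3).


the matrix is [[0, 0, 0, 36, 528, 4350, 27180]; [0, 0, 0, 0, 576, 7800, 63720]; [0, 0, 0, 0, 0, 3600, 50760]; [0, 0, 0, 0, 0, 0, 14400]] (rows listed top to bottom)

image of 1: 0
image of x: 0
image of x^2: 0
image of x^3: 36
image of x^4: 576x + 528
image of x^5: 3600x^2 + 7800x + 4350
image of x^6: 14400x^3 + 50760x^2 + 63720x + 27180
each image's coordinates form column j of the matrix


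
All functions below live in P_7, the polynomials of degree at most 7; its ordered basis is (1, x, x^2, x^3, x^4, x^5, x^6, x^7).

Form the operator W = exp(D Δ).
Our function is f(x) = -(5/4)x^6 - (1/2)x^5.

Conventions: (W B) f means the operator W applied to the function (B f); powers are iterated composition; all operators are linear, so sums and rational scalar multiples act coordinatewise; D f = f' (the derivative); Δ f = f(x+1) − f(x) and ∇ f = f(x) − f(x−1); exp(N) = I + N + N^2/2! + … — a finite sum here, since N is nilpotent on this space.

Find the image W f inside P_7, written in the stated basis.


order-1 term: -(75/2)x^4 - 85x^3 - 90x^2 - (95/2)x - 10
order-2 term: -225x^2 - 480x - 585/2
order-3 term: -150
the series for exp(D Δ) f terminates at order 3
exp(D Δ) f = -(5/4)x^6 - (1/2)x^5 - (75/2)x^4 - 85x^3 - 315x^2 - (1055/2)x - 905/2

the image equals g(x) = -(5/4)x^6 - (1/2)x^5 - (75/2)x^4 - 85x^3 - 315x^2 - (1055/2)x - 905/2


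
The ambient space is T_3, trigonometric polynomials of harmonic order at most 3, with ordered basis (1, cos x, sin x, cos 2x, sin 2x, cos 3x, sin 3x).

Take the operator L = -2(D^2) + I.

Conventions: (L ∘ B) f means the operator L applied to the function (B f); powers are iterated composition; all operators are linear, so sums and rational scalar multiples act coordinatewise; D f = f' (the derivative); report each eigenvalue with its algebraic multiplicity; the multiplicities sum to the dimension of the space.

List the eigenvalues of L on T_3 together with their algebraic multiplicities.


λ = 1 (multiplicity 1), λ = 3 (multiplicity 2), λ = 9 (multiplicity 2), λ = 19 (multiplicity 2)

image of 1: 1
image of cos x: 3cos x
image of sin x: 3sin x
image of cos 2x: 9cos 2x
image of sin 2x: 9sin 2x
image of cos 3x: 19cos 3x
image of sin 3x: 19sin 3x
the matrix is diagonal; its diagonal is (1, 3, 3, 9, 9, 19, 19)
for a triangular matrix the eigenvalues are the diagonal entries, with algebraic multiplicity their repetition count


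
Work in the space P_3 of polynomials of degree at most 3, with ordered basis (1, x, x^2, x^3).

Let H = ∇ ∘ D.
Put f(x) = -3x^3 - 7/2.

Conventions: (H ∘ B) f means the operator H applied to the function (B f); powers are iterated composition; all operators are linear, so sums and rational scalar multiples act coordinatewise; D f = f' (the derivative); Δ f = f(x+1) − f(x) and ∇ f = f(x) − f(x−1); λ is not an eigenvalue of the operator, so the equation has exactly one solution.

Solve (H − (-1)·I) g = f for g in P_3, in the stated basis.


write g with unknown coordinates in the stated basis and equate coefficients in (H − (-1)·I) g = f
solving from the highest basis element down gives g = -3x^3 + 18x - 25/2
check: H g = -18x + 9
so H g − (-1)·g = -3x^3 - 7/2 = f ✓

the result is g(x) = -3x^3 + 18x - 25/2


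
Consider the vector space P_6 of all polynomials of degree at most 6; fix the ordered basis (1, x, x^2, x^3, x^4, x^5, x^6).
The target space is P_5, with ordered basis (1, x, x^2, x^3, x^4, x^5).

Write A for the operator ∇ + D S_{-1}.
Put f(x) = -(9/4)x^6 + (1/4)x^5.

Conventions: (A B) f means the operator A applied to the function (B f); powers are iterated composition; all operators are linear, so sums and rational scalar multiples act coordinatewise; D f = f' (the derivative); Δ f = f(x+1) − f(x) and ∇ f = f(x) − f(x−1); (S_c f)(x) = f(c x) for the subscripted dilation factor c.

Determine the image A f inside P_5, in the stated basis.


∇ f = -(27/2)x^5 + 35x^4 - (95/2)x^3 + (145/4)x^2 - (59/4)x + 5/2
S_{-1} f = -(9/4)x^6 - (1/4)x^5
D S_{-1} f = -(27/2)x^5 - (5/4)x^4
(∇ + D S_{-1}) f = -27x^5 + (135/4)x^4 - (95/2)x^3 + (145/4)x^2 - (59/4)x + 5/2

g(x) = -27x^5 + (135/4)x^4 - (95/2)x^3 + (145/4)x^2 - (59/4)x + 5/2


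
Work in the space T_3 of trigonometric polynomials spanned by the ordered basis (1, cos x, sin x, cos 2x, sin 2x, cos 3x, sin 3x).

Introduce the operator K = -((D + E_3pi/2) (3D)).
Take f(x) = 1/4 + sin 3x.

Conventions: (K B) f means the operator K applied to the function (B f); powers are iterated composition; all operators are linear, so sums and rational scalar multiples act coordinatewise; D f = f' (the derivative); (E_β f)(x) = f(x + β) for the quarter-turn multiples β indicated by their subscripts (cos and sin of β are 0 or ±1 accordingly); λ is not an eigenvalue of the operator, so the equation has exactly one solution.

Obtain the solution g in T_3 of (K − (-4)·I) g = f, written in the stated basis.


g(x) = 1/16 + (1/40)sin 3x

write g with unknown coordinates in the stated basis and equate coefficients in (K − (-4)·I) g = f
solving from the highest basis element down gives g = 1/16 + (1/40)sin 3x
check: K g = (9/10)sin 3x
so K g − (-4)·g = 1/4 + sin 3x = f ✓


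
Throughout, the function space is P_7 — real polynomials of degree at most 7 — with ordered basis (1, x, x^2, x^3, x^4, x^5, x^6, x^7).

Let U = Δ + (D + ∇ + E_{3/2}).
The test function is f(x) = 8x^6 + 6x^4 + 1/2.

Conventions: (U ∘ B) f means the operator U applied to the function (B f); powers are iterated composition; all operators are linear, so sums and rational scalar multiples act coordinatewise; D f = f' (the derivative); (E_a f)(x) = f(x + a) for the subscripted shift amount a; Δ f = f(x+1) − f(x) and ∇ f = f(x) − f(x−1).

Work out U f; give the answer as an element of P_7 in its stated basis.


the result is g(x) = 8x^6 + 216x^5 + 276x^4 + 968x^3 + (1377/2)x^2 + (1179/2)x + 122

Δ f = 48x^5 + 120x^4 + 184x^3 + 156x^2 + 72x + 14
D f = 48x^5 + 24x^3
∇ f = 48x^5 - 120x^4 + 184x^3 - 156x^2 + 72x - 14
E_{3/2} f = 8x^6 + 72x^5 + 276x^4 + 576x^3 + (1377/2)x^2 + (891/2)x + 122
(D + ∇ + E_{3/2}) f = 8x^6 + 168x^5 + 156x^4 + 784x^3 + (1065/2)x^2 + (1035/2)x + 108
(Δ + (D + ∇ + E_{3/2})) f = 8x^6 + 216x^5 + 276x^4 + 968x^3 + (1377/2)x^2 + (1179/2)x + 122


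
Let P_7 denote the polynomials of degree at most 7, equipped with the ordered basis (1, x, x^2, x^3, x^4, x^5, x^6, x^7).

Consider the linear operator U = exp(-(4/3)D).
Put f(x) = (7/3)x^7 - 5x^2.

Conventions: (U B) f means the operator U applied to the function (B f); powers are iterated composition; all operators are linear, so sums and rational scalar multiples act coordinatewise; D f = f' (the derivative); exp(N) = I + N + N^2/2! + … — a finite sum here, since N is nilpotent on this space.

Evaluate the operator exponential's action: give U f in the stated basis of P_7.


order-1 term: -(196/9)x^6 + (40/3)x
order-2 term: (784/9)x^5 - 80/9
order-3 term: -(15680/81)x^4
order-4 term: (62720/243)x^3
order-5 term: -(50176/243)x^2
order-6 term: (200704/2187)x
order-7 term: -114688/6561
the series for exp(-(4/3)D) f terminates at order 7
exp(-(4/3)D) f = (7/3)x^7 - (196/9)x^6 + (784/9)x^5 - (15680/81)x^4 + (62720/243)x^3 - (51391/243)x^2 + (229864/2187)x - 173008/6561

the image equals g(x) = (7/3)x^7 - (196/9)x^6 + (784/9)x^5 - (15680/81)x^4 + (62720/243)x^3 - (51391/243)x^2 + (229864/2187)x - 173008/6561


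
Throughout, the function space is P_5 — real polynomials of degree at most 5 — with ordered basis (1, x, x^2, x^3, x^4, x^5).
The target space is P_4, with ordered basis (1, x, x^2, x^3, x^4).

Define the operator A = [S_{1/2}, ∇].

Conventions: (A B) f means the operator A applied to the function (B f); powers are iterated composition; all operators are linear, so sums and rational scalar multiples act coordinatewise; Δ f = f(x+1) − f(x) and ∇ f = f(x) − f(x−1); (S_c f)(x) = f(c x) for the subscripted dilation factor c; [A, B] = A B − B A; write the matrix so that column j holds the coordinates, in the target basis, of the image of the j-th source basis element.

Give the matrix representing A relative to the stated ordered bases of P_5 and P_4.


the matrix is [[0, 1/2, -3/4, 7/8, -15/16, 31/32]; [0, 0, 1/2, -9/8, 7/4, -75/32]; [0, 0, 0, 3/8, -9/8, 35/16]; [0, 0, 0, 0, 1/4, -15/16]; [0, 0, 0, 0, 0, 5/32]] (rows listed top to bottom)

image of 1: 0
image of x: 1/2
image of x^2: (1/2)x - 3/4
image of x^3: (3/8)x^2 - (9/8)x + 7/8
image of x^4: (1/4)x^3 - (9/8)x^2 + (7/4)x - 15/16
image of x^5: (5/32)x^4 - (15/16)x^3 + (35/16)x^2 - (75/32)x + 31/32
each image's coordinates form column j of the matrix


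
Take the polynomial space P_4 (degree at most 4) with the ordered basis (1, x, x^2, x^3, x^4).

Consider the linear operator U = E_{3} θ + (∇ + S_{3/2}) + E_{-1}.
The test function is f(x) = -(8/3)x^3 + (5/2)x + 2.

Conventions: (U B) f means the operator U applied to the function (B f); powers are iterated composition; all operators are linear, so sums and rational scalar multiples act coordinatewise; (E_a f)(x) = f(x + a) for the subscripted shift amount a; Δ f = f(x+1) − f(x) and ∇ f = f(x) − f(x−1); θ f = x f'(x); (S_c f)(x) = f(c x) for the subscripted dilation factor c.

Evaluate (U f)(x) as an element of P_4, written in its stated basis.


θ f = -8x^3 + (5/2)x
E_{3} θ f = -8x^3 - 72x^2 - (427/2)x - 417/2
∇ f = -8x^2 + 8x - 1/6
S_{3/2} f = -9x^3 + (15/4)x + 2
(∇ + S_{3/2}) f = -9x^3 - 8x^2 + (47/4)x + 11/6
E_{-1} f = -(8/3)x^3 + 8x^2 - (11/2)x + 13/6
(E_{3} θ + (∇ + S_{3/2}) + E_{-1}) f = -(59/3)x^3 - 72x^2 - (829/4)x - 409/2

the image equals g(x) = -(59/3)x^3 - 72x^2 - (829/4)x - 409/2


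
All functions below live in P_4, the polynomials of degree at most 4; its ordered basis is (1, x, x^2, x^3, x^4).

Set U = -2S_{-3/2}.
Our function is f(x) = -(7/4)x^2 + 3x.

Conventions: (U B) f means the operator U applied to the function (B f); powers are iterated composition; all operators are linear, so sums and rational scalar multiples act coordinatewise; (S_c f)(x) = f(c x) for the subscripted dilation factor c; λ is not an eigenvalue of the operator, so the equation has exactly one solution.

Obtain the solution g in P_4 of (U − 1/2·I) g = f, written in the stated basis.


the result is g(x) = (7/20)x^2 + (6/5)x

write g with unknown coordinates in the stated basis and equate coefficients in (U − 1/2·I) g = f
solving from the highest basis element down gives g = (7/20)x^2 + (6/5)x
check: U g = -(63/40)x^2 + (18/5)x
so U g − 1/2·g = -(7/4)x^2 + 3x = f ✓


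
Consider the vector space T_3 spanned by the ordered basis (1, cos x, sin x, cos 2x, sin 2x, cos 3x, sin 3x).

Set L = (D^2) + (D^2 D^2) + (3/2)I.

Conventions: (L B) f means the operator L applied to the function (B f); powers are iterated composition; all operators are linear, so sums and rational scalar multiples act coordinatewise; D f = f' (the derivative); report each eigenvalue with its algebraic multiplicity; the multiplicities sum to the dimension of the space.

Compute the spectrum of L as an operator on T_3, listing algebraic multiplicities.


image of 1: 3/2
image of cos x: (3/2)cos x
image of sin x: (3/2)sin x
image of cos 2x: (27/2)cos 2x
image of sin 2x: (27/2)sin 2x
image of cos 3x: (147/2)cos 3x
image of sin 3x: (147/2)sin 3x
the matrix is diagonal; its diagonal is (3/2, 3/2, 3/2, 27/2, 27/2, 147/2, 147/2)
for a triangular matrix the eigenvalues are the diagonal entries, with algebraic multiplicity their repetition count

λ = 3/2 (multiplicity 3), λ = 27/2 (multiplicity 2), λ = 147/2 (multiplicity 2)


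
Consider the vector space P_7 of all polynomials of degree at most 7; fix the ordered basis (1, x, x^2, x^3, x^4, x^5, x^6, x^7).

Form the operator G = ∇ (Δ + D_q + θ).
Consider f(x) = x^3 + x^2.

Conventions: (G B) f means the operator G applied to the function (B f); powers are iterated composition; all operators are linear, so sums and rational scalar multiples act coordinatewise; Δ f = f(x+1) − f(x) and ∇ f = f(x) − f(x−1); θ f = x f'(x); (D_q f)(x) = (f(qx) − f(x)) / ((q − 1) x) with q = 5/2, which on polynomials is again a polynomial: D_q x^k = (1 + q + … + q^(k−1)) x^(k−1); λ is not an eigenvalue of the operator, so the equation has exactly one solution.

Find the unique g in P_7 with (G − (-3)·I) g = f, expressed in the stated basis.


the result is g(x) = (1/3)x^3 - (2/3)x^2 - (17/18)x + 199/108

write g with unknown coordinates in the stated basis and equate coefficients in (G − (-3)·I) g = f
solving from the highest basis element down gives g = (1/3)x^3 - (2/3)x^2 - (17/18)x + 199/108
check: G g = 3x^2 + (17/6)x - 199/36
so G g − (-3)·g = x^3 + x^2 = f ✓


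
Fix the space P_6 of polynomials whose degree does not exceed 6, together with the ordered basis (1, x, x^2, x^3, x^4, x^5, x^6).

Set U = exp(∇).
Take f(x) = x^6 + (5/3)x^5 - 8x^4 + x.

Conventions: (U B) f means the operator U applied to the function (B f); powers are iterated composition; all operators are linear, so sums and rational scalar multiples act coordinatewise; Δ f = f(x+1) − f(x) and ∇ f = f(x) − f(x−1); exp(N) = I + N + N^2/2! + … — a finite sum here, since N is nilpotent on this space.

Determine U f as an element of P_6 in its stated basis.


order-1 term: 6x^5 - (20/3)x^4 - (86/3)x^3 + (149/3)x^2 - (103/3)x + 29/3
order-2 term: 15x^4 - (130/3)x^3 + 7x^2 + (193/3)x - 50
order-3 term: 20x^3 - (220/3)x^2 + 68x - 1/3
order-4 term: 15x^2 - (155/3)x + 121/3
order-5 term: 6x - 40/3
order-6 term: 1
the series for exp(∇) f terminates at order 6
exp(∇) f = x^6 + (23/3)x^5 + (1/3)x^4 - 52x^3 - (5/3)x^2 + (160/3)x - 38/3

g(x) = x^6 + (23/3)x^5 + (1/3)x^4 - 52x^3 - (5/3)x^2 + (160/3)x - 38/3


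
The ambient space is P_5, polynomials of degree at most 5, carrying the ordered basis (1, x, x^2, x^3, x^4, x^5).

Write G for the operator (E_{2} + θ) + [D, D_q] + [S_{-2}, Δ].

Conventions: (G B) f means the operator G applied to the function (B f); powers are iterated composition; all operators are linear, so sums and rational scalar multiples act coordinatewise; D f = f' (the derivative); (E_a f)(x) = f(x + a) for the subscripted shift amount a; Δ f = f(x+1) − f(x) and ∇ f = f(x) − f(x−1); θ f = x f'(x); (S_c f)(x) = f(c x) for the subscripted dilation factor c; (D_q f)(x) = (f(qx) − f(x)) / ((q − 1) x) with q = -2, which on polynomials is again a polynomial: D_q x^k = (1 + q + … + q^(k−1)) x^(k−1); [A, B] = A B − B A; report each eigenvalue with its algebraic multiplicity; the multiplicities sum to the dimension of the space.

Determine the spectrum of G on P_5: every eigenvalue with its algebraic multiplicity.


λ = 1 (multiplicity 1), λ = 2 (multiplicity 1), λ = 3 (multiplicity 1), λ = 4 (multiplicity 1), λ = 5 (multiplicity 1), λ = 6 (multiplicity 1)

image of 1: 1
image of x: 2x + 5
image of x^2: 3x^2 - 8x - 2
image of x^3: 4x^3 + 42x^2 + 39x + 17
image of x^4: 5x^4 - 88x^3 - 75x^2 - 40x + 1
image of x^5: 6x^5 + 250x^4 + 349x^3 + 440x^2 + 230x + 65
the matrix is upper triangular; its diagonal is (1, 2, 3, 4, 5, 6)
for a triangular matrix the eigenvalues are the diagonal entries, with algebraic multiplicity their repetition count


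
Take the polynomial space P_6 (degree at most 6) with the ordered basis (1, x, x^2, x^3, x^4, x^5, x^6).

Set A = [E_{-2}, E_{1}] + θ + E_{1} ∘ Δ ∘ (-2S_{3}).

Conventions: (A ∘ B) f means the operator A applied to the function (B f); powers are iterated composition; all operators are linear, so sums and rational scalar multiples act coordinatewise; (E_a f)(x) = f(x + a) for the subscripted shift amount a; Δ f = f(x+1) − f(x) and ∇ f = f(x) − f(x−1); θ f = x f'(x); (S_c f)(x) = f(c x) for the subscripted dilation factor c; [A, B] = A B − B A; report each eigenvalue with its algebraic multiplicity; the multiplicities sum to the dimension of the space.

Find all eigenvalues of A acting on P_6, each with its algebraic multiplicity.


image of 1: 0
image of x: x - 6
image of x^2: 2x^2 - 36x - 54
image of x^3: 3x^3 - 162x^2 - 486x - 378
image of x^4: 4x^4 - 648x^3 - 2916x^2 - 4536x - 2430
image of x^5: 5x^5 - 2430x^4 - 14580x^3 - 34020x^2 - 36450x - 15066
image of x^6: 6x^6 - 8748x^5 - 65610x^4 - 204120x^3 - 328050x^2 - 271188x - 91854
the matrix is upper triangular; its diagonal is (0, 1, 2, 3, 4, 5, 6)
for a triangular matrix the eigenvalues are the diagonal entries, with algebraic multiplicity their repetition count

λ = 0 (multiplicity 1), λ = 1 (multiplicity 1), λ = 2 (multiplicity 1), λ = 3 (multiplicity 1), λ = 4 (multiplicity 1), λ = 5 (multiplicity 1), λ = 6 (multiplicity 1)


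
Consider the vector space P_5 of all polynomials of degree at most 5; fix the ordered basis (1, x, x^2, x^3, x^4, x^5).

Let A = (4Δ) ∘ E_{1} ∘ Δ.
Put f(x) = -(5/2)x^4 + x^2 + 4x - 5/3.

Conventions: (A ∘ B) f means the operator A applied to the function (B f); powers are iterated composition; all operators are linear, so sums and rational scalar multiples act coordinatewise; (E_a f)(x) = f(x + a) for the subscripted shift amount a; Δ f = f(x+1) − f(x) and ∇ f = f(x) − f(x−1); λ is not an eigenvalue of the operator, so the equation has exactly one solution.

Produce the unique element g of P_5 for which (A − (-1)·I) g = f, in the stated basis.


the result is g(x) = -(5/2)x^4 + 121x^2 + 484x - 1409/3

write g with unknown coordinates in the stated basis and equate coefficients in (A − (-1)·I) g = f
solving from the highest basis element down gives g = -(5/2)x^4 + 121x^2 + 484x - 1409/3
check: A g = -120x^2 - 480x + 468
so A g − (-1)·g = -(5/2)x^4 + x^2 + 4x - 5/3 = f ✓


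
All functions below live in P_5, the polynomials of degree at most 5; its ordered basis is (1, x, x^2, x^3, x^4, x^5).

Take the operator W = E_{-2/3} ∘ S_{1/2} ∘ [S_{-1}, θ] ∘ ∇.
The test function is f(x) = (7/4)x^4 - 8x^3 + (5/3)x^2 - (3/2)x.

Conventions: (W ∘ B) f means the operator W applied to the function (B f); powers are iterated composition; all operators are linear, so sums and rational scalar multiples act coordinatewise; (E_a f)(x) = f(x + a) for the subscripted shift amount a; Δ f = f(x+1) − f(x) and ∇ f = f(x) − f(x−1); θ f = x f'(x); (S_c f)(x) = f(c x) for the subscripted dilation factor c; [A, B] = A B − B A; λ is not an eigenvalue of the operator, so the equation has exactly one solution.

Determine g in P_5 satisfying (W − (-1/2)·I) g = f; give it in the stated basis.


g(x) = (7/2)x^4 - 16x^3 + (10/3)x^2 - 3x

write g with unknown coordinates in the stated basis and equate coefficients in (W − (-1/2)·I) g = f
solving from the highest basis element down gives g = (7/2)x^4 - 16x^3 + (10/3)x^2 - 3x
check: W g = 0
so W g − (-1/2)·g = (7/4)x^4 - 8x^3 + (5/3)x^2 - (3/2)x = f ✓


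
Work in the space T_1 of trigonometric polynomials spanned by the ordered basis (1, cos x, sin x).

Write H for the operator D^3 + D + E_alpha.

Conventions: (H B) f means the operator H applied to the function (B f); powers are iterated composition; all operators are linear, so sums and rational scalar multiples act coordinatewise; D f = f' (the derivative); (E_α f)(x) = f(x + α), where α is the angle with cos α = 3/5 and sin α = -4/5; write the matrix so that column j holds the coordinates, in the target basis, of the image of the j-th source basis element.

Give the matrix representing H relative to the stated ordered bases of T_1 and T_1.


the matrix is [[1, 0, 0]; [0, 3/5, -4/5]; [0, 4/5, 3/5]] (rows listed top to bottom)

image of 1: 1
image of cos x: (3/5)cos x + (4/5)sin x
image of sin x: -(4/5)cos x + (3/5)sin x
each image's coordinates form column j of the matrix


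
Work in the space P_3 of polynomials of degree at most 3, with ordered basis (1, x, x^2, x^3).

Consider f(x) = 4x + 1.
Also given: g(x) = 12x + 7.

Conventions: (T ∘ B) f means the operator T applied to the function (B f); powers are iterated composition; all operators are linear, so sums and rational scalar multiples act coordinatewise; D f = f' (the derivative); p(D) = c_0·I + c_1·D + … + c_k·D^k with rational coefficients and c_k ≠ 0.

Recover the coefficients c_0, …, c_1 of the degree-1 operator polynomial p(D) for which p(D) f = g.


p(D) = 3·I + D, i.e. c_0 = 3, c_1 = 1

D^0 f = 4x + 1
D^1 f = 4
matching coefficients of g against c_0 f + c_1 Df + … from the top degree down determines the c_i
solution: c_0 = 3, c_1 = 1


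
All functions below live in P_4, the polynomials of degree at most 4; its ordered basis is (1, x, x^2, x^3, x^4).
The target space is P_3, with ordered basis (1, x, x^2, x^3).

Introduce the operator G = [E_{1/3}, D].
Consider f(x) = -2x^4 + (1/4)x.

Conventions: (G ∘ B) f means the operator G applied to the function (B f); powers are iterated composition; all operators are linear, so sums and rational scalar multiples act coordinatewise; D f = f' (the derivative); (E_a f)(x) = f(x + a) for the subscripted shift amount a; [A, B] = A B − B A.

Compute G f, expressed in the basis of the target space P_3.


D f = -8x^3 + 1/4
E_{1/3} D f = -8x^3 - 8x^2 - (8/3)x - 5/108
E_{1/3} f = -2x^4 - (8/3)x^3 - (4/3)x^2 - (5/108)x + 19/324
D E_{1/3} f = -8x^3 - 8x^2 - (8/3)x - 5/108
[E_{1/3}, D] f = 0

g(x) = 0


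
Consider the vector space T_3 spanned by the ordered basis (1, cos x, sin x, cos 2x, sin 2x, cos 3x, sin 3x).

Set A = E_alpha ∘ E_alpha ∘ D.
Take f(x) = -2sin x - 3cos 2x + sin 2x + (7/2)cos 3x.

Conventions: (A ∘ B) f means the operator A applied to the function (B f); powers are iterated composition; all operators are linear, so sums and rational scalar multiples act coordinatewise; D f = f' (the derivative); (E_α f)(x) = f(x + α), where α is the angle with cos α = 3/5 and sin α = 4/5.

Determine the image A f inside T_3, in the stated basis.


g(x) = (14/25)cos x + (48/25)sin x - (614/125)cos 2x - (498/125)sin 2x + (108108/15625)cos 3x - (246813/31250)sin 3x

D f = -2cos x + 2cos 2x + 6sin 2x - (21/2)sin 3x
E_alpha D f = -(6/5)cos x + (8/5)sin x + (26/5)cos 2x - (18/5)sin 2x - (462/125)cos 3x + (2457/250)sin 3x
E_alpha (E_alpha ∘ D) f = (14/25)cos x + (48/25)sin x - (614/125)cos 2x - (498/125)sin 2x + (108108/15625)cos 3x - (246813/31250)sin 3x


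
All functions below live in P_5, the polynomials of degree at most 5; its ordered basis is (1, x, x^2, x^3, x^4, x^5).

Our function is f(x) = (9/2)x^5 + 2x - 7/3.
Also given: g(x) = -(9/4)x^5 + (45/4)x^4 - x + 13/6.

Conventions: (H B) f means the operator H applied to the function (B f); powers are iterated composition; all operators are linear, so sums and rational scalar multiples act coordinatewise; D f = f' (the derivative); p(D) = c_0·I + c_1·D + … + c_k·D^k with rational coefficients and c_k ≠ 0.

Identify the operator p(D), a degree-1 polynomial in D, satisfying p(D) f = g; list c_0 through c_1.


c_0 = -1/2, c_1 = 1/2

D^0 f = (9/2)x^5 + 2x - 7/3
D^1 f = (45/2)x^4 + 2
matching coefficients of g against c_0 f + c_1 Df + … from the top degree down determines the c_i
solution: c_0 = -1/2, c_1 = 1/2


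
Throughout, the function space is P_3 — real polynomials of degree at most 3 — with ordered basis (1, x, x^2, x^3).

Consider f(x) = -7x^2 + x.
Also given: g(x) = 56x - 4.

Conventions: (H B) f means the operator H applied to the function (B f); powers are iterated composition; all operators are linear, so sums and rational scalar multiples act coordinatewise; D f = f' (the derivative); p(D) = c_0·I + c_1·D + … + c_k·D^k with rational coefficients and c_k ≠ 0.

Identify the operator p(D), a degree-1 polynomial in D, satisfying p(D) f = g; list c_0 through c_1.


D^0 f = -7x^2 + x
D^1 f = -14x + 1
matching coefficients of g against c_0 f + c_1 Df + … from the top degree down determines the c_i
solution: c_0 = 0, c_1 = -4

p(D) = -4·D, i.e. c_0 = 0, c_1 = -4


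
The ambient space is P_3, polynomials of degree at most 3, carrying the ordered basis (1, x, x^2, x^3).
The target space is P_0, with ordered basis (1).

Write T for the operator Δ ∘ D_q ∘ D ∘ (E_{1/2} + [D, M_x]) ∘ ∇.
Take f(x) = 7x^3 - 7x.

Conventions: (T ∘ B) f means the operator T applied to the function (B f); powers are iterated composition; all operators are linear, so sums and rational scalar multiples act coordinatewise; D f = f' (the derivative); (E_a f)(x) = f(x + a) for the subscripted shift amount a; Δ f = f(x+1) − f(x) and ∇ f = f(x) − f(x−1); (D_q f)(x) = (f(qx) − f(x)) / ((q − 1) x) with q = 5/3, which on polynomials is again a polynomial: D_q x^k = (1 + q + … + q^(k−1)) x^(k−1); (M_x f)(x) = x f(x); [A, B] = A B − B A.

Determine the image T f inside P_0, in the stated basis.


g(x) = 0

∇ f = 21x^2 - 21x
E_{1/2} ∇ f = 21x^2 - 21/4
M_x ∇ f = 21x^3 - 21x^2
D M_x ∇ f = 63x^2 - 42x
D ∇ f = 42x - 21
M_x D ∇ f = 42x^2 - 21x
[D, M_x] ∇ f = 21x^2 - 21x
(E_{1/2} + [D, M_x]) ∇ f = 42x^2 - 21x - 21/4
D (E_{1/2} + [D, M_x]) ∇ f = 84x - 21
D_q D (E_{1/2} + [D, M_x]) ∇ f = 84
Δ D_q D (E_{1/2} + [D, M_x]) ∇ f = 0


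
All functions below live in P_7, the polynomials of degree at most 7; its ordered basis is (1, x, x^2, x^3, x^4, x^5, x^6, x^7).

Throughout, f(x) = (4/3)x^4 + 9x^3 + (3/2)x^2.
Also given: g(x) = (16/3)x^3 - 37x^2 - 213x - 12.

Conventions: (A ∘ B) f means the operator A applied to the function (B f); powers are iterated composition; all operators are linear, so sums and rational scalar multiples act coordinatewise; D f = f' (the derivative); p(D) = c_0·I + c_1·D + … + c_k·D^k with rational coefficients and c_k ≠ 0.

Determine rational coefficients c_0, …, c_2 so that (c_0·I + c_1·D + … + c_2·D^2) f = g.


p(D) = D − 4·D^2, i.e. c_0 = 0, c_1 = 1, c_2 = -4

D^0 f = (4/3)x^4 + 9x^3 + (3/2)x^2
D^1 f = (16/3)x^3 + 27x^2 + 3x
D^2 f = 16x^2 + 54x + 3
matching coefficients of g against c_0 f + c_1 Df + … from the top degree down determines the c_i
solution: c_0 = 0, c_1 = 1, c_2 = -4


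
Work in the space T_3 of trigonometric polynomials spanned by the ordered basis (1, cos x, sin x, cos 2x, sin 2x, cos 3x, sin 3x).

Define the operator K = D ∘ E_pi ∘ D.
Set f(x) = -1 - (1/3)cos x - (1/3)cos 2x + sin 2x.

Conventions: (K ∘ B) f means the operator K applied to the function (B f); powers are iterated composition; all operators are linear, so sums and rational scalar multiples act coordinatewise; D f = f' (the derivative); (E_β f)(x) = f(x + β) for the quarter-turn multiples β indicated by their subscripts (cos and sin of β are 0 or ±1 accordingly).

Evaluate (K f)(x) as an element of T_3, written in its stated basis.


the result is g(x) = -(1/3)cos x + (4/3)cos 2x - 4sin 2x

D f = (1/3)sin x + 2cos 2x + (2/3)sin 2x
E_pi D f = -(1/3)sin x + 2cos 2x + (2/3)sin 2x
D (E_pi ∘ D) f = -(1/3)cos x + (4/3)cos 2x - 4sin 2x


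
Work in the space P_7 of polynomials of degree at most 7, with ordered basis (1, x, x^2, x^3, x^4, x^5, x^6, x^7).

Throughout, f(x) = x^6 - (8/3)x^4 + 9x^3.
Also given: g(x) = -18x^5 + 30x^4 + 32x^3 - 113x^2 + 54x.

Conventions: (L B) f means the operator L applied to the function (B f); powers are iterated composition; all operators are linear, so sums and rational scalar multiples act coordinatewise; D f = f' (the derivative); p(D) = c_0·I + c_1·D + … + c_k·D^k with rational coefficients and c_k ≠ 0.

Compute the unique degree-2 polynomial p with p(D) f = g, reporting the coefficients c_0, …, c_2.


c_0 = 0, c_1 = -3, c_2 = 1

D^0 f = x^6 - (8/3)x^4 + 9x^3
D^1 f = 6x^5 - (32/3)x^3 + 27x^2
D^2 f = 30x^4 - 32x^2 + 54x
matching coefficients of g against c_0 f + c_1 Df + … from the top degree down determines the c_i
solution: c_0 = 0, c_1 = -3, c_2 = 1
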